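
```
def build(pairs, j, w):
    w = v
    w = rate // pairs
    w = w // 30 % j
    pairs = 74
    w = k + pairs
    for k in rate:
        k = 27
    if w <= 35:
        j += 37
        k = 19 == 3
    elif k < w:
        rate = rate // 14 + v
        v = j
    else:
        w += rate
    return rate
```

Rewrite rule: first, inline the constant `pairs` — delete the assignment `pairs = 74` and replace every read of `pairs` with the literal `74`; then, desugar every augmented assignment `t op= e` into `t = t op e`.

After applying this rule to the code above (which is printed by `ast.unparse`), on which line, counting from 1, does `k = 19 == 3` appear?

Transformed code:
def build(pairs, j, w):
    w = v
    w = rate // 74
    w = w // 30 % j
    w = k + 74
    for k in rate:
        k = 27
    if w <= 35:
        j = j + 37
        k = 19 == 3
    elif k < w:
        rate = rate // 14 + v
        v = j
    else:
        w = w + rate
    return rate

10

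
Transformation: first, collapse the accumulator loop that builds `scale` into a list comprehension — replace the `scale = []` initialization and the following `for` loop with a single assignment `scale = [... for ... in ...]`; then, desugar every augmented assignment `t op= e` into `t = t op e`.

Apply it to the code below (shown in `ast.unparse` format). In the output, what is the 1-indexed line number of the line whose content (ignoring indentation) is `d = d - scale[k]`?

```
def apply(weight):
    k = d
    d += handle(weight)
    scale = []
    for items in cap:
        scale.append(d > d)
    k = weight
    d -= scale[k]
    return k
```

Transformed code:
def apply(weight):
    k = d
    d = d + handle(weight)
    scale = [d > d for items in cap]
    k = weight
    d = d - scale[k]
    return k

6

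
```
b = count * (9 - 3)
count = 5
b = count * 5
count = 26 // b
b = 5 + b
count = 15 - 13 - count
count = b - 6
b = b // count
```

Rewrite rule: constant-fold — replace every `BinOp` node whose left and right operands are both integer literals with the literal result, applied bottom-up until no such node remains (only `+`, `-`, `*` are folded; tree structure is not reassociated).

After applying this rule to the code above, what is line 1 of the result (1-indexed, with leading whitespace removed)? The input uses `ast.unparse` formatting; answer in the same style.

b = count * 6

Transformed code:
b = count * 6
count = 5
b = count * 5
count = 26 // b
b = 5 + b
count = 2 - count
count = b - 6
b = b // count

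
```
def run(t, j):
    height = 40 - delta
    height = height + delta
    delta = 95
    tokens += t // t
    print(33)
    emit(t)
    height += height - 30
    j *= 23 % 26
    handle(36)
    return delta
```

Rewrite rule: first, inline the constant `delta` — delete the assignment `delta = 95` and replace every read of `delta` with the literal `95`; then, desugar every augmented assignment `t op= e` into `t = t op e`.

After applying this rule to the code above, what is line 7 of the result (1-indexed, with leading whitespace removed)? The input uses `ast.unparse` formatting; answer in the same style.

height = height + (height - 30)

Transformed code:
def run(t, j):
    height = 40 - 95
    height = height + 95
    tokens = tokens + t // t
    print(33)
    emit(t)
    height = height + (height - 30)
    j = j * (23 % 26)
    handle(36)
    return 95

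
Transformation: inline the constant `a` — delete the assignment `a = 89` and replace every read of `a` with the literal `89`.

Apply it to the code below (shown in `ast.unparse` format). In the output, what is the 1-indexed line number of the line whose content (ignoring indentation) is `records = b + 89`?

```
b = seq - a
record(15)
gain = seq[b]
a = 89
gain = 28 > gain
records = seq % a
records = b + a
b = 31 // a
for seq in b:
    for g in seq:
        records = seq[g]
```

Transformed code:
b = seq - 89
record(15)
gain = seq[b]
gain = 28 > gain
records = seq % 89
records = b + 89
b = 31 // 89
for seq in b:
    for g in seq:
        records = seq[g]

6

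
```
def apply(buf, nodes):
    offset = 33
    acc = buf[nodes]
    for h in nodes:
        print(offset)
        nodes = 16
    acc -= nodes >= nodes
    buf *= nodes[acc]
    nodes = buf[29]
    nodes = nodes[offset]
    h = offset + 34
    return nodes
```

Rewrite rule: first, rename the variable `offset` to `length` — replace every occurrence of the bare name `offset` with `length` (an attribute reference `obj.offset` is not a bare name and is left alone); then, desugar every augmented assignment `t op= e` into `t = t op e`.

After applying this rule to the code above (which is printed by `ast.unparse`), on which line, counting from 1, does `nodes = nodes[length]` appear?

Transformed code:
def apply(buf, nodes):
    length = 33
    acc = buf[nodes]
    for h in nodes:
        print(length)
        nodes = 16
    acc = acc - (nodes >= nodes)
    buf = buf * nodes[acc]
    nodes = buf[29]
    nodes = nodes[length]
    h = length + 34
    return nodes

10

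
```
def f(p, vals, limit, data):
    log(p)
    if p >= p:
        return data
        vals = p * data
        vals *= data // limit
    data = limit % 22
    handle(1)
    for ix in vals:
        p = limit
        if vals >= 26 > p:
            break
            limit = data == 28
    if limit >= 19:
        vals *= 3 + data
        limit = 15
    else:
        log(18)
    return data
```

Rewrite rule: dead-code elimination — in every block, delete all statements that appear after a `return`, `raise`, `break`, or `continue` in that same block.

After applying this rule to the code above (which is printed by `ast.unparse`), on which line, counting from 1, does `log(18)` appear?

15

Transformed code:
def f(p, vals, limit, data):
    log(p)
    if p >= p:
        return data
    data = limit % 22
    handle(1)
    for ix in vals:
        p = limit
        if vals >= 26 > p:
            break
    if limit >= 19:
        vals *= 3 + data
        limit = 15
    else:
        log(18)
    return data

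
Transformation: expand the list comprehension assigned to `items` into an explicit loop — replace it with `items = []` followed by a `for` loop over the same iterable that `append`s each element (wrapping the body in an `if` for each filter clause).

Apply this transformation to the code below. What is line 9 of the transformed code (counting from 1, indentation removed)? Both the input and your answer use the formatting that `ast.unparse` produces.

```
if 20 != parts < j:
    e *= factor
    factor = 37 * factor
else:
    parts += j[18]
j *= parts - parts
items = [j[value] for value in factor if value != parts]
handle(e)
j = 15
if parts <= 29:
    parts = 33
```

Transformed code:
if 20 != parts < j:
    e *= factor
    factor = 37 * factor
else:
    parts += j[18]
j *= parts - parts
items = []
for value in factor:
    if value != parts:
        items.append(j[value])
handle(e)
j = 15
if parts <= 29:
    parts = 33

if value != parts:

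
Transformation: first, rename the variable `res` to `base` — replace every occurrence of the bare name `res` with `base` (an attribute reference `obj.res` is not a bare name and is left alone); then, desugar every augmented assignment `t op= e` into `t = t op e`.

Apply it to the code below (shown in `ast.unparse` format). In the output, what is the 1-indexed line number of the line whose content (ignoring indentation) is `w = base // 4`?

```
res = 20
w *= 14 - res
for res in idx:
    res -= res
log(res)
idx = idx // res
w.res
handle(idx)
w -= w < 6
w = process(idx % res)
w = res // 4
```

11

Transformed code:
base = 20
w = w * (14 - base)
for base in idx:
    base = base - base
log(base)
idx = idx // base
w.res
handle(idx)
w = w - (w < 6)
w = process(idx % base)
w = base // 4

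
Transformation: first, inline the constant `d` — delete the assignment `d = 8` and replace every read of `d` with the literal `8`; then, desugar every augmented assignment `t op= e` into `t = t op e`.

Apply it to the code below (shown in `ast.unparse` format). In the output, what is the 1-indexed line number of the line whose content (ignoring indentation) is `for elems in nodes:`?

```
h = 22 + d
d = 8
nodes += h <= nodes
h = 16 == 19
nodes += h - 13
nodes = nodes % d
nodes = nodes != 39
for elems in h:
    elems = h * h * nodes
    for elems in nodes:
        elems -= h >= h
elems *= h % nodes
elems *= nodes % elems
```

9

Transformed code:
h = 22 + 8
nodes = nodes + (h <= nodes)
h = 16 == 19
nodes = nodes + (h - 13)
nodes = nodes % 8
nodes = nodes != 39
for elems in h:
    elems = h * h * nodes
    for elems in nodes:
        elems = elems - (h >= h)
elems = elems * (h % nodes)
elems = elems * (nodes % elems)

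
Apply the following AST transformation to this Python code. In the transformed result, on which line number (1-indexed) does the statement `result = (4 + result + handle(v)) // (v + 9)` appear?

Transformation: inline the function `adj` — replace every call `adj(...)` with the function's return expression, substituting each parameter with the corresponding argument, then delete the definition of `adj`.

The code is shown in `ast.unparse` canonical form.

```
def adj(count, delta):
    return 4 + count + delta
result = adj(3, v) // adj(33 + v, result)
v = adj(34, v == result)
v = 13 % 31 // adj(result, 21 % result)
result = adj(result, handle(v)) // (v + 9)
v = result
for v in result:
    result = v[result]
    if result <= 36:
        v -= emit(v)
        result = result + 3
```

4

Transformed code:
result = (4 + 3 + v) // (4 + (33 + v) + result)
v = 4 + 34 + (v == result)
v = 13 % 31 // (4 + result + 21 % result)
result = (4 + result + handle(v)) // (v + 9)
v = result
for v in result:
    result = v[result]
    if result <= 36:
        v -= emit(v)
        result = result + 3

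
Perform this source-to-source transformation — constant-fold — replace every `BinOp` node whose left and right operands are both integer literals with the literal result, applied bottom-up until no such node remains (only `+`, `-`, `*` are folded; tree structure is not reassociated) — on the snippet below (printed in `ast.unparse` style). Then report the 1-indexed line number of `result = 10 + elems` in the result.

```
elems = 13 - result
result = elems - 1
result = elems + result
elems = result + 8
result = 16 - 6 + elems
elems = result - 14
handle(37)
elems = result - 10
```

Transformed code:
elems = 13 - result
result = elems - 1
result = elems + result
elems = result + 8
result = 10 + elems
elems = result - 14
handle(37)
elems = result - 10

5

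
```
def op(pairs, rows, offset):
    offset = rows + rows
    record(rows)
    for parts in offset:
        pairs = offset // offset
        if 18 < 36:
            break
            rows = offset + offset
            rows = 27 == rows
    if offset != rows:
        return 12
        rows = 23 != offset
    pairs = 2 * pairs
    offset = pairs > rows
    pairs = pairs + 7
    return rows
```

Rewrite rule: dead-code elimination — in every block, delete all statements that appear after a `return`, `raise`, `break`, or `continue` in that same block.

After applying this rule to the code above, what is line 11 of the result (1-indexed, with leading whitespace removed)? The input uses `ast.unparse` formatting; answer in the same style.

offset = pairs > rows

Transformed code:
def op(pairs, rows, offset):
    offset = rows + rows
    record(rows)
    for parts in offset:
        pairs = offset // offset
        if 18 < 36:
            break
    if offset != rows:
        return 12
    pairs = 2 * pairs
    offset = pairs > rows
    pairs = pairs + 7
    return rows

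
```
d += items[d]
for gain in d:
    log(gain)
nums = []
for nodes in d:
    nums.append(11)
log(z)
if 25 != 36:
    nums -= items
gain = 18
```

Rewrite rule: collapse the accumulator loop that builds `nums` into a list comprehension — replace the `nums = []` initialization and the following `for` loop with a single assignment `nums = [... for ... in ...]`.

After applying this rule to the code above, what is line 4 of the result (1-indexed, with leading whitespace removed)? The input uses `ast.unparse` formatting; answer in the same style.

nums = [11 for nodes in d]

Transformed code:
d += items[d]
for gain in d:
    log(gain)
nums = [11 for nodes in d]
log(z)
if 25 != 36:
    nums -= items
gain = 18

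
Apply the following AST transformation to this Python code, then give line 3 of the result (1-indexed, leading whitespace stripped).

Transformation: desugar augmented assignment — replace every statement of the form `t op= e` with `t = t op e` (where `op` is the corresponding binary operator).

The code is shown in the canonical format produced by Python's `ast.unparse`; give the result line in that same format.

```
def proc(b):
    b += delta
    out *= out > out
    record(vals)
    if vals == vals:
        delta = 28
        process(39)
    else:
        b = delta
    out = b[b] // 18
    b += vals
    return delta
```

Transformed code:
def proc(b):
    b = b + delta
    out = out * (out > out)
    record(vals)
    if vals == vals:
        delta = 28
        process(39)
    else:
        b = delta
    out = b[b] // 18
    b = b + vals
    return delta

out = out * (out > out)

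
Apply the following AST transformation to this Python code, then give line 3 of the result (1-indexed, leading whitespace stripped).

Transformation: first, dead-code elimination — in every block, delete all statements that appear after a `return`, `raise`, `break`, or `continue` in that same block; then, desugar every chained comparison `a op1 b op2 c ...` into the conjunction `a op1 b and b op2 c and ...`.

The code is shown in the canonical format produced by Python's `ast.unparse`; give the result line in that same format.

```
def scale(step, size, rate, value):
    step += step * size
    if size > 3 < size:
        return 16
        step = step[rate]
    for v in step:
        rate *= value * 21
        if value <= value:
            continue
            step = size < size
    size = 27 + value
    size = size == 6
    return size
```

if size > 3 and 3 < size:

Transformed code:
def scale(step, size, rate, value):
    step += step * size
    if size > 3 and 3 < size:
        return 16
    for v in step:
        rate *= value * 21
        if value <= value:
            continue
    size = 27 + value
    size = size == 6
    return size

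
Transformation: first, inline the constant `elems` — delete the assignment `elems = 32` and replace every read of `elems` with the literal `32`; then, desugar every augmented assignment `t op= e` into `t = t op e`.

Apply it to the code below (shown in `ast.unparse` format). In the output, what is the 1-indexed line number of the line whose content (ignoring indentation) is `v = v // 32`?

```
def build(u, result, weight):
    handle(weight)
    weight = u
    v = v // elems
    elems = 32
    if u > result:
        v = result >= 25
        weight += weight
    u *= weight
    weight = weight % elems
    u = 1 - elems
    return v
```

4

Transformed code:
def build(u, result, weight):
    handle(weight)
    weight = u
    v = v // 32
    if u > result:
        v = result >= 25
        weight = weight + weight
    u = u * weight
    weight = weight % 32
    u = 1 - 32
    return v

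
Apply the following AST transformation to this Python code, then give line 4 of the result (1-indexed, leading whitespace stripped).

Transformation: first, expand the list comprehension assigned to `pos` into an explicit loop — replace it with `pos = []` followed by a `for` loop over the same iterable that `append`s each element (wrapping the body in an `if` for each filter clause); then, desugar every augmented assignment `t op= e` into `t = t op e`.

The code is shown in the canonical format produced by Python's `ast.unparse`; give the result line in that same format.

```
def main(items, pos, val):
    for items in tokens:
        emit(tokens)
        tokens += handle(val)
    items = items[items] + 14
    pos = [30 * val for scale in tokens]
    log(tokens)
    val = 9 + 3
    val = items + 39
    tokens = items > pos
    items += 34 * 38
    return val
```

Transformed code:
def main(items, pos, val):
    for items in tokens:
        emit(tokens)
        tokens = tokens + handle(val)
    items = items[items] + 14
    pos = []
    for scale in tokens:
        pos.append(30 * val)
    log(tokens)
    val = 9 + 3
    val = items + 39
    tokens = items > pos
    items = items + 34 * 38
    return val

tokens = tokens + handle(val)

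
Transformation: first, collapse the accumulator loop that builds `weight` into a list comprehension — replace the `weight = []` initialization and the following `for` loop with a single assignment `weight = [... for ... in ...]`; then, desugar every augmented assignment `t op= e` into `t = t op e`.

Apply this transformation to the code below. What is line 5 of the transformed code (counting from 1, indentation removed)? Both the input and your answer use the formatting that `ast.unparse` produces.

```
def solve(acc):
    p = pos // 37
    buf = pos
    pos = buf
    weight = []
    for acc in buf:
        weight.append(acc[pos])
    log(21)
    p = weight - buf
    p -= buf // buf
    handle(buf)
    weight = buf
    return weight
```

Transformed code:
def solve(acc):
    p = pos // 37
    buf = pos
    pos = buf
    weight = [acc[pos] for acc in buf]
    log(21)
    p = weight - buf
    p = p - buf // buf
    handle(buf)
    weight = buf
    return weight

weight = [acc[pos] for acc in buf]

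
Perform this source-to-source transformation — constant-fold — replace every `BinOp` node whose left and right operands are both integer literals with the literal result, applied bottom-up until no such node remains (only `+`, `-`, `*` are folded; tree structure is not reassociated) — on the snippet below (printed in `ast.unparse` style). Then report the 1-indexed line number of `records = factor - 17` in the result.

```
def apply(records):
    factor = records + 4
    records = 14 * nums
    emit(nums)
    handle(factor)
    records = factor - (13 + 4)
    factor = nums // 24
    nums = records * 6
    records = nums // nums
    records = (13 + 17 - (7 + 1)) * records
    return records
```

6

Transformed code:
def apply(records):
    factor = records + 4
    records = 14 * nums
    emit(nums)
    handle(factor)
    records = factor - 17
    factor = nums // 24
    nums = records * 6
    records = nums // nums
    records = 22 * records
    return records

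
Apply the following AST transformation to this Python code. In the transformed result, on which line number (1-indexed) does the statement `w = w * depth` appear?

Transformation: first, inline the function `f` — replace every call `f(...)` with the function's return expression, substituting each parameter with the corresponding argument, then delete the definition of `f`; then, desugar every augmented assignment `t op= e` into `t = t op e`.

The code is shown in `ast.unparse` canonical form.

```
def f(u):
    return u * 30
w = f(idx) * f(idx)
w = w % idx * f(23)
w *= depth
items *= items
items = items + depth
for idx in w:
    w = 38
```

Transformed code:
w = idx * 30 * (idx * 30)
w = w % idx * (23 * 30)
w = w * depth
items = items * items
items = items + depth
for idx in w:
    w = 38

3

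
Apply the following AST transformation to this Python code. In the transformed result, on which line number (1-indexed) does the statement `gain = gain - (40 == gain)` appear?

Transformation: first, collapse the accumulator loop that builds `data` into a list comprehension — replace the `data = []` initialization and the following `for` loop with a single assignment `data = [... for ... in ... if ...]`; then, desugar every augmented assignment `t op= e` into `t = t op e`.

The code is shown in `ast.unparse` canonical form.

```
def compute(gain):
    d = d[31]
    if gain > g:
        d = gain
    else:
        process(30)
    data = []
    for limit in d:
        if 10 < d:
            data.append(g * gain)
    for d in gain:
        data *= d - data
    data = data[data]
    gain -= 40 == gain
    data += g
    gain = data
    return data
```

11

Transformed code:
def compute(gain):
    d = d[31]
    if gain > g:
        d = gain
    else:
        process(30)
    data = [g * gain for limit in d if 10 < d]
    for d in gain:
        data = data * (d - data)
    data = data[data]
    gain = gain - (40 == gain)
    data = data + g
    gain = data
    return data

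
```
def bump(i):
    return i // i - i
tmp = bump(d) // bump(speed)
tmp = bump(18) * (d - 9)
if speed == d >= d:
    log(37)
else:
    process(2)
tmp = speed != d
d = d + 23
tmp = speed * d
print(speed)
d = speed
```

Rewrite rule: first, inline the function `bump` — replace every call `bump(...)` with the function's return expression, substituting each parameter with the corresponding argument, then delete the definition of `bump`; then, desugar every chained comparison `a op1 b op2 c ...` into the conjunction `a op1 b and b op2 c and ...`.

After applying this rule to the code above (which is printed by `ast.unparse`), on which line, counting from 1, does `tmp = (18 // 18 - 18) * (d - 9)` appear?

Transformed code:
tmp = (d // d - d) // (speed // speed - speed)
tmp = (18 // 18 - 18) * (d - 9)
if speed == d and d >= d:
    log(37)
else:
    process(2)
tmp = speed != d
d = d + 23
tmp = speed * d
print(speed)
d = speed

2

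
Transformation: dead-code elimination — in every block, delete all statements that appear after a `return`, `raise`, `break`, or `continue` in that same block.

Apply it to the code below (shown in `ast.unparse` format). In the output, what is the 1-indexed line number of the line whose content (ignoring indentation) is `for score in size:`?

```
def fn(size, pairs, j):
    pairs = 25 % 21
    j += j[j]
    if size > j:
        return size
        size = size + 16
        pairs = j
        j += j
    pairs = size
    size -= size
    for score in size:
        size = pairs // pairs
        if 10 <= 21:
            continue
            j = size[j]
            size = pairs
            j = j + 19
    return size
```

8

Transformed code:
def fn(size, pairs, j):
    pairs = 25 % 21
    j += j[j]
    if size > j:
        return size
    pairs = size
    size -= size
    for score in size:
        size = pairs // pairs
        if 10 <= 21:
            continue
    return size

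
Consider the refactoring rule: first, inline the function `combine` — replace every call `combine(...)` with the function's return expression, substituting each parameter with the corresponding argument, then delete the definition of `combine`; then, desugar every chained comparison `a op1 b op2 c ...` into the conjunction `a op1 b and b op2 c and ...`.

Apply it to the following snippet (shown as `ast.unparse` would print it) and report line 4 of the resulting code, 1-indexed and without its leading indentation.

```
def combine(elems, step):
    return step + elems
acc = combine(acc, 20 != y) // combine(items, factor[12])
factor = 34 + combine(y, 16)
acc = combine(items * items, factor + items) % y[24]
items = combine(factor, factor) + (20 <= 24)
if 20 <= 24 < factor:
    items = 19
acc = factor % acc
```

items = factor + factor + (20 <= 24)

Transformed code:
acc = ((20 != y) + acc) // (factor[12] + items)
factor = 34 + (16 + y)
acc = (factor + items + items * items) % y[24]
items = factor + factor + (20 <= 24)
if 20 <= 24 and 24 < factor:
    items = 19
acc = factor % acc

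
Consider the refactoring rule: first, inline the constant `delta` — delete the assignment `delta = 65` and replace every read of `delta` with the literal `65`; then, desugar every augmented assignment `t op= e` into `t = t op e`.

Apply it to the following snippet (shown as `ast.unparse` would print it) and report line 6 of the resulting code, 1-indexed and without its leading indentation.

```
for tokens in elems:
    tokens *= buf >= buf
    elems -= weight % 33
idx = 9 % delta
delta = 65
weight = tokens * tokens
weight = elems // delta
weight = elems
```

weight = elems // 65

Transformed code:
for tokens in elems:
    tokens = tokens * (buf >= buf)
    elems = elems - weight % 33
idx = 9 % 65
weight = tokens * tokens
weight = elems // 65
weight = elems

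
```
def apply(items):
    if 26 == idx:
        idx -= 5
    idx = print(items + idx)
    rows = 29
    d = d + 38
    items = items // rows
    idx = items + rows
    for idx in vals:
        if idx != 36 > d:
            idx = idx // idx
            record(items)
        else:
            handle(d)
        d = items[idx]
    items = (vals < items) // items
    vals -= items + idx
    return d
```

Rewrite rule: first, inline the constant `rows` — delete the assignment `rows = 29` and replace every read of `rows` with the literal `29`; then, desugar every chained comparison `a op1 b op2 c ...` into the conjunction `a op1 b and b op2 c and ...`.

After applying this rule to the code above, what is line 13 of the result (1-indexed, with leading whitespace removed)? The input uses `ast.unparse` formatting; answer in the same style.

handle(d)

Transformed code:
def apply(items):
    if 26 == idx:
        idx -= 5
    idx = print(items + idx)
    d = d + 38
    items = items // 29
    idx = items + 29
    for idx in vals:
        if idx != 36 and 36 > d:
            idx = idx // idx
            record(items)
        else:
            handle(d)
        d = items[idx]
    items = (vals < items) // items
    vals -= items + idx
    return d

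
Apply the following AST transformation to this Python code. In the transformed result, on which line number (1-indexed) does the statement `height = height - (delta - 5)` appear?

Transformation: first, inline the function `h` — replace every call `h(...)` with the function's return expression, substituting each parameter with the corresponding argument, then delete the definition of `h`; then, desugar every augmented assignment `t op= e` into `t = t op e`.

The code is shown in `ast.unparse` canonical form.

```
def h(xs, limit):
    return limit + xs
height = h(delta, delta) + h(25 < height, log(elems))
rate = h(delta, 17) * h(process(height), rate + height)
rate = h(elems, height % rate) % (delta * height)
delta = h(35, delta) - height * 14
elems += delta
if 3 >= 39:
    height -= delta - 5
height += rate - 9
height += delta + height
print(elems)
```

7

Transformed code:
height = delta + delta + (log(elems) + (25 < height))
rate = (17 + delta) * (rate + height + process(height))
rate = (height % rate + elems) % (delta * height)
delta = delta + 35 - height * 14
elems = elems + delta
if 3 >= 39:
    height = height - (delta - 5)
height = height + (rate - 9)
height = height + (delta + height)
print(elems)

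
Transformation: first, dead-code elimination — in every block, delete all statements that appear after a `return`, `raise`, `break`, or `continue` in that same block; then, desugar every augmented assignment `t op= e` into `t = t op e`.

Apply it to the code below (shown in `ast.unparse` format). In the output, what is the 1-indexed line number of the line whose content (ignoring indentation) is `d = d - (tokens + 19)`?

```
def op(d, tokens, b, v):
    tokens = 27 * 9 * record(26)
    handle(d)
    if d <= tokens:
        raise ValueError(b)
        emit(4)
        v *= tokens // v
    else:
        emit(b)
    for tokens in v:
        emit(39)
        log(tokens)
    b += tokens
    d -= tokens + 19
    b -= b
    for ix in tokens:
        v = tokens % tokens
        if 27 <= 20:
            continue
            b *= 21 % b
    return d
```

Transformed code:
def op(d, tokens, b, v):
    tokens = 27 * 9 * record(26)
    handle(d)
    if d <= tokens:
        raise ValueError(b)
    else:
        emit(b)
    for tokens in v:
        emit(39)
        log(tokens)
    b = b + tokens
    d = d - (tokens + 19)
    b = b - b
    for ix in tokens:
        v = tokens % tokens
        if 27 <= 20:
            continue
    return d

12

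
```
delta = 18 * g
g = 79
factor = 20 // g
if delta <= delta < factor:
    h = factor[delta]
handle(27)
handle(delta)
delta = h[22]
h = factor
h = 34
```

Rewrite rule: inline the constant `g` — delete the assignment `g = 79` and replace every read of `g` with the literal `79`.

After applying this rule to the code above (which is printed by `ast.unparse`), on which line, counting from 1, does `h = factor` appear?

Transformed code:
delta = 18 * 79
factor = 20 // 79
if delta <= delta < factor:
    h = factor[delta]
handle(27)
handle(delta)
delta = h[22]
h = factor
h = 34

8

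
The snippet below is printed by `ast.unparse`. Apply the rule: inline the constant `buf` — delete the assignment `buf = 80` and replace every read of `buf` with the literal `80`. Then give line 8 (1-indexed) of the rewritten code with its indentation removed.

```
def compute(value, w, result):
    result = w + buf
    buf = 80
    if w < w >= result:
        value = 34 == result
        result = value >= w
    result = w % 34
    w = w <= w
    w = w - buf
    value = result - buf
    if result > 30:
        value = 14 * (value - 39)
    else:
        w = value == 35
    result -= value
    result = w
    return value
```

w = w - 80

Transformed code:
def compute(value, w, result):
    result = w + 80
    if w < w >= result:
        value = 34 == result
        result = value >= w
    result = w % 34
    w = w <= w
    w = w - 80
    value = result - 80
    if result > 30:
        value = 14 * (value - 39)
    else:
        w = value == 35
    result -= value
    result = w
    return value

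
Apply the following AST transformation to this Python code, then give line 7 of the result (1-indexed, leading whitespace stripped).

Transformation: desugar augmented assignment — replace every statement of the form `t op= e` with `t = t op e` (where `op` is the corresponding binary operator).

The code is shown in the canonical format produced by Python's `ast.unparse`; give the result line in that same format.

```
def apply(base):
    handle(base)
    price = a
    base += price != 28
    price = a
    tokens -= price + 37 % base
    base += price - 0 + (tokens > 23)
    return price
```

Transformed code:
def apply(base):
    handle(base)
    price = a
    base = base + (price != 28)
    price = a
    tokens = tokens - (price + 37 % base)
    base = base + (price - 0 + (tokens > 23))
    return price

base = base + (price - 0 + (tokens > 23))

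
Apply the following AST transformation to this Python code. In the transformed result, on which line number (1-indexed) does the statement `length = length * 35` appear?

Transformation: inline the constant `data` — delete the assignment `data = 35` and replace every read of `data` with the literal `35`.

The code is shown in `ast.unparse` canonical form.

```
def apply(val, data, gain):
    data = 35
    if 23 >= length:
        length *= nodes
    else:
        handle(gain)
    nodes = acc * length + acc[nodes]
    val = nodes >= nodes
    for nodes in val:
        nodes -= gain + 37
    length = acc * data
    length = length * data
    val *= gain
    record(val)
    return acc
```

11

Transformed code:
def apply(val, data, gain):
    if 23 >= length:
        length *= nodes
    else:
        handle(gain)
    nodes = acc * length + acc[nodes]
    val = nodes >= nodes
    for nodes in val:
        nodes -= gain + 37
    length = acc * 35
    length = length * 35
    val *= gain
    record(val)
    return acc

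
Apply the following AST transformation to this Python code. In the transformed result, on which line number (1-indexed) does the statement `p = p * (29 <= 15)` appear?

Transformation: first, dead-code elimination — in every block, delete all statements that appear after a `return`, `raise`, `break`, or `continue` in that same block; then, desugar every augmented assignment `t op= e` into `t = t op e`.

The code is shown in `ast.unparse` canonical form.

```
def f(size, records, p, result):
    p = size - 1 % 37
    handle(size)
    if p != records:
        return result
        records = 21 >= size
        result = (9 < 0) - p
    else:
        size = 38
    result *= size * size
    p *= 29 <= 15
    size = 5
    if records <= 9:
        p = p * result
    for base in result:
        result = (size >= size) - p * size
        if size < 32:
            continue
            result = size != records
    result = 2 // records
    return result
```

9

Transformed code:
def f(size, records, p, result):
    p = size - 1 % 37
    handle(size)
    if p != records:
        return result
    else:
        size = 38
    result = result * (size * size)
    p = p * (29 <= 15)
    size = 5
    if records <= 9:
        p = p * result
    for base in result:
        result = (size >= size) - p * size
        if size < 32:
            continue
    result = 2 // records
    return result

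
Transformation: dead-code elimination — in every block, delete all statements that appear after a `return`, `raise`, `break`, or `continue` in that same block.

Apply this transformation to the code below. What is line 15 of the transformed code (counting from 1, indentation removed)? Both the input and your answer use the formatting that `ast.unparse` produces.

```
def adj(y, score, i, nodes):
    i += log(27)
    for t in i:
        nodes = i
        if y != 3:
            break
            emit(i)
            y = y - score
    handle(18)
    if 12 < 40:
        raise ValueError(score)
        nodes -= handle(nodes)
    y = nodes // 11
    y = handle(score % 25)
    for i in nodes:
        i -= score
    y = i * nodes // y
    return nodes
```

return nodes

Transformed code:
def adj(y, score, i, nodes):
    i += log(27)
    for t in i:
        nodes = i
        if y != 3:
            break
    handle(18)
    if 12 < 40:
        raise ValueError(score)
    y = nodes // 11
    y = handle(score % 25)
    for i in nodes:
        i -= score
    y = i * nodes // y
    return nodes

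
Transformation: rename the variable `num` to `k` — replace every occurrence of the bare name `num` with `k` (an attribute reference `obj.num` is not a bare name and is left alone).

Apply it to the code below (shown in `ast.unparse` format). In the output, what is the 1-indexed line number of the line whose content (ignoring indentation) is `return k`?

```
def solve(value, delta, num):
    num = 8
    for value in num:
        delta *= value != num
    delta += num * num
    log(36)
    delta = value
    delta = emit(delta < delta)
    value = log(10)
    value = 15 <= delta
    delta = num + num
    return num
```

Transformed code:
def solve(value, delta, k):
    k = 8
    for value in k:
        delta *= value != k
    delta += k * k
    log(36)
    delta = value
    delta = emit(delta < delta)
    value = log(10)
    value = 15 <= delta
    delta = k + k
    return k

12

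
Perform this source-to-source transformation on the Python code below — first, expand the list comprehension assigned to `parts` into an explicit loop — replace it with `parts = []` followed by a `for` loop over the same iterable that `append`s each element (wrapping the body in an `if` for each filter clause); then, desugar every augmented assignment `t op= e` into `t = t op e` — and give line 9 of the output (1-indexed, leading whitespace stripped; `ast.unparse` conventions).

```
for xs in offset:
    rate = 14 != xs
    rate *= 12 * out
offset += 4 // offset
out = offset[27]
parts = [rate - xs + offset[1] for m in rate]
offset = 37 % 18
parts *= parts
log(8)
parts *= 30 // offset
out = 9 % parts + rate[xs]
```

offset = 37 % 18

Transformed code:
for xs in offset:
    rate = 14 != xs
    rate = rate * (12 * out)
offset = offset + 4 // offset
out = offset[27]
parts = []
for m in rate:
    parts.append(rate - xs + offset[1])
offset = 37 % 18
parts = parts * parts
log(8)
parts = parts * (30 // offset)
out = 9 % parts + rate[xs]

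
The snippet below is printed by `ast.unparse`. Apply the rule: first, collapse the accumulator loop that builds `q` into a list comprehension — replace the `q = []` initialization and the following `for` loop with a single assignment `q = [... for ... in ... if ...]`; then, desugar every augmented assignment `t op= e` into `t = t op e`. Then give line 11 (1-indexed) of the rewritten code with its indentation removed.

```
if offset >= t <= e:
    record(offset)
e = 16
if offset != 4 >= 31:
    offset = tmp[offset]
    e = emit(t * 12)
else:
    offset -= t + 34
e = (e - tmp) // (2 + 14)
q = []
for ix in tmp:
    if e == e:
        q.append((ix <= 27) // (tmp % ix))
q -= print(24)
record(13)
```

q = q - print(24)

Transformed code:
if offset >= t <= e:
    record(offset)
e = 16
if offset != 4 >= 31:
    offset = tmp[offset]
    e = emit(t * 12)
else:
    offset = offset - (t + 34)
e = (e - tmp) // (2 + 14)
q = [(ix <= 27) // (tmp % ix) for ix in tmp if e == e]
q = q - print(24)
record(13)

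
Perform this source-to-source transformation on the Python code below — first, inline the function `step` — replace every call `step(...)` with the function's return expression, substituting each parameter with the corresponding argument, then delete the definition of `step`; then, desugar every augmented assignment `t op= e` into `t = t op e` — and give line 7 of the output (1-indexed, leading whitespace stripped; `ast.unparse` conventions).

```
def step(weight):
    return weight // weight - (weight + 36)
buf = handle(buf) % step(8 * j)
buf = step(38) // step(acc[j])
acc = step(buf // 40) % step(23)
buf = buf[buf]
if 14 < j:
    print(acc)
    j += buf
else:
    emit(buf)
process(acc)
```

Transformed code:
buf = handle(buf) % (8 * j // (8 * j) - (8 * j + 36))
buf = (38 // 38 - (38 + 36)) // (acc[j] // acc[j] - (acc[j] + 36))
acc = (buf // 40 // (buf // 40) - (buf // 40 + 36)) % (23 // 23 - (23 + 36))
buf = buf[buf]
if 14 < j:
    print(acc)
    j = j + buf
else:
    emit(buf)
process(acc)

j = j + buf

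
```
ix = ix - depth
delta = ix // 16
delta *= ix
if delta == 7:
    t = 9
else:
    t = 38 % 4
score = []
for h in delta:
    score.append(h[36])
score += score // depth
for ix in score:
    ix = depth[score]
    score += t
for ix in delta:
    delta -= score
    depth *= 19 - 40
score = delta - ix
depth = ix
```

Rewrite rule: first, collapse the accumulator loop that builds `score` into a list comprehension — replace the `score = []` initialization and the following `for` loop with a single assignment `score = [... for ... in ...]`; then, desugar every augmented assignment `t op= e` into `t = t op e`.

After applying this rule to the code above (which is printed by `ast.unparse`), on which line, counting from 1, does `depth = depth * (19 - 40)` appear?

Transformed code:
ix = ix - depth
delta = ix // 16
delta = delta * ix
if delta == 7:
    t = 9
else:
    t = 38 % 4
score = [h[36] for h in delta]
score = score + score // depth
for ix in score:
    ix = depth[score]
    score = score + t
for ix in delta:
    delta = delta - score
    depth = depth * (19 - 40)
score = delta - ix
depth = ix

15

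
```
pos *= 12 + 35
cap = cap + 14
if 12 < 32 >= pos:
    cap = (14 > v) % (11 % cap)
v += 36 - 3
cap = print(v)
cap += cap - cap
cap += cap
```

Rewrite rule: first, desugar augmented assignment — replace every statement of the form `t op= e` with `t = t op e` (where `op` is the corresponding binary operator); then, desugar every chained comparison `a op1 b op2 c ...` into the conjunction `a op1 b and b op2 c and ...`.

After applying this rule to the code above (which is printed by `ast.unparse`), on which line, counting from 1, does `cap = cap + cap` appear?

8

Transformed code:
pos = pos * (12 + 35)
cap = cap + 14
if 12 < 32 and 32 >= pos:
    cap = (14 > v) % (11 % cap)
v = v + (36 - 3)
cap = print(v)
cap = cap + (cap - cap)
cap = cap + cap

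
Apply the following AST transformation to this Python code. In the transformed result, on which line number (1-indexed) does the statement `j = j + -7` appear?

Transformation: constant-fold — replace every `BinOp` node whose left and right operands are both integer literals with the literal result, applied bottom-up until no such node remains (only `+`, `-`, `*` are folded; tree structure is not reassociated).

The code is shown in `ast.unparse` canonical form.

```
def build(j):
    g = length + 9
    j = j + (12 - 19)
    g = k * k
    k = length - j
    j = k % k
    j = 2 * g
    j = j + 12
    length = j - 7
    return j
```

Transformed code:
def build(j):
    g = length + 9
    j = j + -7
    g = k * k
    k = length - j
    j = k % k
    j = 2 * g
    j = j + 12
    length = j - 7
    return j

3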